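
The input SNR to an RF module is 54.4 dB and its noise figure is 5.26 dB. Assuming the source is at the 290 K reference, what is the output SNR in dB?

By definition F = SNR_in/SNR_out, so in dB: SNR_out = SNR_in − NF
SNR_out = 54.4 − 5.26 = 49.14 dB

49.14 dB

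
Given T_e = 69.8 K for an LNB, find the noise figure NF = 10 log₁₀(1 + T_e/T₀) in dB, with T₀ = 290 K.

0.937 dB

F = 1 + T_e/T₀ = 1 + 69.8/290 = 1.24069
NF = 10 log₁₀(1.24069) = 0.937 dB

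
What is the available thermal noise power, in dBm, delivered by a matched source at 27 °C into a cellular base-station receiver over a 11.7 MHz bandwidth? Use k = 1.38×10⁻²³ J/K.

T = 27 °C + 273.15 = 300.15 K
P_n = kTB = 1.38×10⁻²³ × 300.15 × 1.17×10⁷ = 4.85×10⁻¹⁴ W
In dBm: 10 log₁₀(4.85×10⁻¹⁴ / 10⁻³) = −103.1 dBm

−103.1 dBm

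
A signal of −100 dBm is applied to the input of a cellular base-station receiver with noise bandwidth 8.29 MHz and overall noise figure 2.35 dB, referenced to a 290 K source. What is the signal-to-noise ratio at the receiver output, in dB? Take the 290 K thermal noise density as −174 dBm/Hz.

2.5 dB

Noise floor: N = −174 + 10 log₁₀(B) + NF
10 log₁₀(8.29×10⁶) = 69.19 dB
N = −174 + 69.19 + 2.35 = −102.46 dBm
SNR = P_sig − N = −100 − (−102.46) = 2.46 dB → 2.5 dB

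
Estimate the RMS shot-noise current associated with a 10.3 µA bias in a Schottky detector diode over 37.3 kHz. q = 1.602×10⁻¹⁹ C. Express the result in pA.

I_n = √(2qI·B)
2qI·B = 2 × 1.602×10⁻¹⁹ × 1.03×10⁻⁵ × 3.73×10⁴ = 1.23×10⁻¹⁹ A²
I_n = √(1.23×10⁻¹⁹) = 3.51×10⁻¹⁰ A = 351 pA

351 pA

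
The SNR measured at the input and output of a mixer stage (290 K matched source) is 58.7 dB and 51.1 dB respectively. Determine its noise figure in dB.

NF (dB) = SNR_in(dB) − SNR_out(dB) when the source is at T₀
NF = 58.7 − 51.1 = 7.6 dB

7.6 dB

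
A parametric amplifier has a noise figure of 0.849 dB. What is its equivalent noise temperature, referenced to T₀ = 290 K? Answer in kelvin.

F = 10^(0.849/10) = 1.21591
T_e = (F − 1)·T₀ = (1.21591 − 1) × 290 = 62.6 K

62.6 K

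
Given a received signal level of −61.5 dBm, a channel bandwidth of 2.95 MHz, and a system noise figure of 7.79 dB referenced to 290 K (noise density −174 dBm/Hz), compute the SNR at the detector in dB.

Noise floor: N = −174 + 10 log₁₀(B) + NF
10 log₁₀(2.95×10⁶) = 64.7 dB
N = −174 + 64.7 + 7.79 = −101.51 dBm
SNR = P_sig − N = −61.5 − (−101.51) = 40.01 dB → 40.0 dB

40.0 dB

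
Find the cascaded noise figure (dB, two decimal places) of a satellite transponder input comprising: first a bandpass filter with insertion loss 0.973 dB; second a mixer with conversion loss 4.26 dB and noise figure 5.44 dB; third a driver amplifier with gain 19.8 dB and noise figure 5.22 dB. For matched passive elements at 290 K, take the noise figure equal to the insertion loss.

10.84 dB

Convert to linear (a loss of L dB is a gain of −L dB): F_i = 10^(NF_i/10), G_i = 10^(G_i,dB/10)
  Stage 1: F_1 = 10^(0.973/10) = 1.251, G_1 = 10^(−0.973/10) = 0.7993
  Stage 2: F_2 = 10^(5.44/10) = 3.499, G_2 = 10^(−4.26/10) = 0.3750
  Stage 3: F_3 = 10^(5.22/10) = 3.327, G_3 = 10^(19.8/10) = 95.50
Friis cascade:
  F = 1.251 + (3.499 − 1)/0.7993 + (3.327 − 1)/0.2997 = 12.14
NF = 10 log₁₀(12.14) = 10.84 dB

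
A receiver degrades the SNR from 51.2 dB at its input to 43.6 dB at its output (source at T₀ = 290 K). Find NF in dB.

7.6 dB

NF (dB) = SNR_in(dB) − SNR_out(dB) when the source is at T₀
NF = 51.2 − 43.6 = 7.6 dB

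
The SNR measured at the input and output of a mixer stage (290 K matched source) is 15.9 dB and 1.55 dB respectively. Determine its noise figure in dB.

14.35 dB

NF (dB) = SNR_in(dB) − SNR_out(dB) when the source is at T₀
NF = 15.9 − 1.55 = 14.35 dB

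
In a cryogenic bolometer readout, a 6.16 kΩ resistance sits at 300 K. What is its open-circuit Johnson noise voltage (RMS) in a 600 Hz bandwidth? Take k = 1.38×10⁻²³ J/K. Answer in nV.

V_n = √(4kTRB)
4kTRB = 4 × 1.38×10⁻²³ × 300 × 6.16×10³ × 6.00×10² = 6.12×10⁻¹⁴ V²
V_n = √(6.12×10⁻¹⁴) = 2.47×10⁻⁷ V = 247 nV

247 nV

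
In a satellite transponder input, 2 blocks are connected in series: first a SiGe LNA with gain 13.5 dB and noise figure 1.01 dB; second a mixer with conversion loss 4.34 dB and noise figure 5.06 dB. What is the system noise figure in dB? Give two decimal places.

1.34 dB

Convert to linear (a loss of L dB is a gain of −L dB): F_i = 10^(NF_i/10), G_i = 10^(G_i,dB/10)
  Stage 1: F_1 = 10^(1.01/10) = 1.262, G_1 = 10^(13.5/10) = 22.39
  Stage 2: F_2 = 10^(5.06/10) = 3.206, G_2 = 10^(−4.34/10) = 0.3681
Friis cascade:
  F = 1.262 + (3.206 − 1)/22.39 = 1.360
NF = 10 log₁₀(1.360) = 1.34 dB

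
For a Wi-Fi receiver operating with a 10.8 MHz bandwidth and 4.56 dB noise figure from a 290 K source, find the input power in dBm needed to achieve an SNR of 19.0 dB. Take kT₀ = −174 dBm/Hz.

−80.1 dBm

Sensitivity = −174 + 10 log₁₀(B) + NF + SNR_min
= −174 + 70.33 + 4.56 + 19.0
= −80.11 dBm → −80.1 dBm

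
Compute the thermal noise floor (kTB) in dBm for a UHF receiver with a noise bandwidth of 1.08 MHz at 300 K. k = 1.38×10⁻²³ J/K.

P_n = kTB = 1.38×10⁻²³ × 300 × 1.08×10⁶ = 4.47×10⁻¹⁵ W
In dBm: 10 log₁₀(4.47×10⁻¹⁵ / 10⁻³) = −113.5 dBm

−113.5 dBm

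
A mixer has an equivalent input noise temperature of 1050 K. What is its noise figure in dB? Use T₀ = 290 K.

F = 1 + T_e/T₀ = 1 + 1050/290 = 4.62069
NF = 10 log₁₀(4.62069) = 6.65 dB

6.65 dB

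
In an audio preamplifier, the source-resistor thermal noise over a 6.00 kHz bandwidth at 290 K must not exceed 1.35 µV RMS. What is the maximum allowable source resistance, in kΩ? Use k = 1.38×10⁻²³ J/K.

19.0 kΩ

Johnson–Nyquist: V_n = √(4kTRB) ⇒ R = V_n² / (4kTB)
4kTB = 4 × 1.38×10⁻²³ × 290 × 6.00×10³ = 9.60×10⁻¹⁷
R = (1.35×10⁻⁶)² / 9.60×10⁻¹⁷ = 1.90×10⁴ Ω = 19.0 kΩ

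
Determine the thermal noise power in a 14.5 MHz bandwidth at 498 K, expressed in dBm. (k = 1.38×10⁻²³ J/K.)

−100.0 dBm

P_n = kTB = 1.38×10⁻²³ × 498 × 1.45×10⁷ = 9.96×10⁻¹⁴ W
In dBm: 10 log₁₀(9.96×10⁻¹⁴ / 10⁻³) = −100.0 dBm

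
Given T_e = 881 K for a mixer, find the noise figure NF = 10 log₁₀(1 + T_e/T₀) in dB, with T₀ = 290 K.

6.06 dB

F = 1 + T_e/T₀ = 1 + 881/290 = 4.03793
NF = 10 log₁₀(4.03793) = 6.06 dB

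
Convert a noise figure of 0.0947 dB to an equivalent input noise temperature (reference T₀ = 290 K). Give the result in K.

F = 10^(0.0947/10) = 1.02204
T_e = (F − 1)·T₀ = (1.02204 − 1) × 290 = 6.39 K

6.39 K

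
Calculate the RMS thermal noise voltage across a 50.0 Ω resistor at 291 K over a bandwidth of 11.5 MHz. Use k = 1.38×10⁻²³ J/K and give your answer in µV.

3.04 µV

V_n = √(4kTRB)
4kTRB = 4 × 1.38×10⁻²³ × 291 × 5.00×10¹ × 1.15×10⁷ = 9.24×10⁻¹² V²
V_n = √(9.24×10⁻¹²) = 3.04×10⁻⁶ V = 3.04 µV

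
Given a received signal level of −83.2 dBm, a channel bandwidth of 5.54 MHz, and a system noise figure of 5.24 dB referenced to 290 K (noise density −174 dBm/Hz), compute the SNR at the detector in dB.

18.1 dB

Noise floor: N = −174 + 10 log₁₀(B) + NF
10 log₁₀(5.54×10⁶) = 67.44 dB
N = −174 + 67.44 + 5.24 = −101.32 dBm
SNR = P_sig − N = −83.2 − (−101.32) = 18.12 dB → 18.1 dB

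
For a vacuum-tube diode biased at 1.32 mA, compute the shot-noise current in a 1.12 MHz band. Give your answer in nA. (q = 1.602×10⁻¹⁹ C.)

I_n = √(2qI·B)
2qI·B = 2 × 1.602×10⁻¹⁹ × 1.32×10⁻³ × 1.12×10⁶ = 4.74×10⁻¹⁶ A²
I_n = √(4.74×10⁻¹⁶) = 2.18×10⁻⁸ A = 21.8 nA

21.8 nA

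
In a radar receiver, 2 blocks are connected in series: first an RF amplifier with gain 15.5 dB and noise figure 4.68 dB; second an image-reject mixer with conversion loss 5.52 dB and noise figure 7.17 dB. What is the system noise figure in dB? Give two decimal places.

Convert to linear (a loss of L dB is a gain of −L dB): F_i = 10^(NF_i/10), G_i = 10^(G_i,dB/10)
  Stage 1: F_1 = 10^(4.68/10) = 2.938, G_1 = 10^(15.5/10) = 35.48
  Stage 2: F_2 = 10^(7.17/10) = 5.212, G_2 = 10^(−5.52/10) = 0.2805
Friis cascade:
  F = 2.938 + (5.212 − 1)/35.48 = 3.056
NF = 10 log₁₀(3.056) = 4.85 dB

4.85 dB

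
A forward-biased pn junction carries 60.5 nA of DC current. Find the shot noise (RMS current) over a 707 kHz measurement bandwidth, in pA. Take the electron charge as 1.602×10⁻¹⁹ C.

117 pA

I_n = √(2qI·B)
2qI·B = 2 × 1.602×10⁻¹⁹ × 6.05×10⁻⁸ × 7.07×10⁵ = 1.37×10⁻²⁰ A²
I_n = √(1.37×10⁻²⁰) = 1.17×10⁻¹⁰ A = 117 pA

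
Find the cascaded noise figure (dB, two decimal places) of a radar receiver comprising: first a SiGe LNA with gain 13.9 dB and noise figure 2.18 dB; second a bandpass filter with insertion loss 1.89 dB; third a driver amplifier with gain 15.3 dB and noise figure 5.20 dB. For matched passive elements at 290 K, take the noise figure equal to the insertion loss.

2.60 dB

Convert to linear (a loss of L dB is a gain of −L dB): F_i = 10^(NF_i/10), G_i = 10^(G_i,dB/10)
  Stage 1: F_1 = 10^(2.18/10) = 1.652, G_1 = 10^(13.9/10) = 24.55
  Stage 2: F_2 = 10^(1.89/10) = 1.545, G_2 = 10^(−1.89/10) = 0.6471
  Stage 3: F_3 = 10^(5.20/10) = 3.311, G_3 = 10^(15.3/10) = 33.88
Friis cascade:
  F = 1.652 + (1.545 − 1)/24.55 + (3.311 − 1)/15.89 = 1.820
NF = 10 log₁₀(1.820) = 2.60 dB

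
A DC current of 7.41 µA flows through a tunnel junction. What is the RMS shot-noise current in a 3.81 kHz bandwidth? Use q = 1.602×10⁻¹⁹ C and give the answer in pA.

I_n = √(2qI·B)
2qI·B = 2 × 1.602×10⁻¹⁹ × 7.41×10⁻⁶ × 3.81×10³ = 9.05×10⁻²¹ A²
I_n = √(9.05×10⁻²¹) = 9.51×10⁻¹¹ A = 95.1 pA

95.1 pA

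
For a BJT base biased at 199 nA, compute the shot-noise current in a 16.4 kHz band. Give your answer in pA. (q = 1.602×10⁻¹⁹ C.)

I_n = √(2qI·B)
2qI·B = 2 × 1.602×10⁻¹⁹ × 1.99×10⁻⁷ × 1.64×10⁴ = 1.05×10⁻²¹ A²
I_n = √(1.05×10⁻²¹) = 3.23×10⁻¹¹ A = 32.3 pA

32.3 pA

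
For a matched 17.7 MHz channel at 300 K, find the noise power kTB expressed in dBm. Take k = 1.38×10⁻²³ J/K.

P_n = kTB = 1.38×10⁻²³ × 300 × 1.77×10⁷ = 7.33×10⁻¹⁴ W
In dBm: 10 log₁₀(7.33×10⁻¹⁴ / 10⁻³) = −101.4 dBm

−101.4 dBm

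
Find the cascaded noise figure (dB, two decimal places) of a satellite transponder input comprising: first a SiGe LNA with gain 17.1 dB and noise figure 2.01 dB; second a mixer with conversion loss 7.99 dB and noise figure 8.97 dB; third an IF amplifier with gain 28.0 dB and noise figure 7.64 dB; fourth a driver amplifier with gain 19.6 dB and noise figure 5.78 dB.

3.64 dB

Convert to linear (a loss of L dB is a gain of −L dB): F_i = 10^(NF_i/10), G_i = 10^(G_i,dB/10)
  Stage 1: F_1 = 10^(2.01/10) = 1.589, G_1 = 10^(17.1/10) = 51.29
  Stage 2: F_2 = 10^(8.97/10) = 7.889, G_2 = 10^(−7.99/10) = 0.1589
  Stage 3: F_3 = 10^(7.64/10) = 5.808, G_3 = 10^(28.0/10) = 631.0
  Stage 4: F_4 = 10^(5.78/10) = 3.784, G_4 = 10^(19.6/10) = 91.20
Friis cascade:
  F = 1.589 + (7.889 − 1)/51.29 + (5.808 − 1)/8.147 + (3.784 − 1)/5140 = 2.314
NF = 10 log₁₀(2.314) = 3.64 dB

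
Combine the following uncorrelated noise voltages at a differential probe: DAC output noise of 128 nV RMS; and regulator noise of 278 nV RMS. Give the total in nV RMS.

Uncorrelated sources add in power (mean-square): V_tot = √(ΣV_i²)
V_tot = √[(1.28×10⁻⁷)² + (2.78×10⁻⁷)²] = 3.06×10⁻⁷ V = 306 nV

306 nV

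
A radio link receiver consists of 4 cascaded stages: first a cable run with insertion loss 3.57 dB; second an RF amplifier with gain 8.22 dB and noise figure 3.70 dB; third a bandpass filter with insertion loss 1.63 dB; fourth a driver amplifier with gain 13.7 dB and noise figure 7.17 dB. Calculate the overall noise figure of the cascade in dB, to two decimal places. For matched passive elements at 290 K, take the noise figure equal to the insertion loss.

Convert to linear (a loss of L dB is a gain of −L dB): F_i = 10^(NF_i/10), G_i = 10^(G_i,dB/10)
  Stage 1: F_1 = 10^(3.57/10) = 2.275, G_1 = 10^(−3.57/10) = 0.4395
  Stage 2: F_2 = 10^(3.70/10) = 2.344, G_2 = 10^(8.22/10) = 6.637
  Stage 3: F_3 = 10^(1.63/10) = 1.455, G_3 = 10^(−1.63/10) = 0.6871
  Stage 4: F_4 = 10^(7.17/10) = 5.212, G_4 = 10^(13.7/10) = 23.44
Friis cascade:
  F = 2.275 + (2.344 − 1)/0.4395 + (1.455 − 1)/2.917 + (5.212 − 1)/2.004 = 7.591
NF = 10 log₁₀(7.591) = 8.80 dB

8.80 dB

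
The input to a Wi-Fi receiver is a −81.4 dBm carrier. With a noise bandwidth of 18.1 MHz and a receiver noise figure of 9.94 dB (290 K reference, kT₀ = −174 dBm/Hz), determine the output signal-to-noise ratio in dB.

10.1 dB

Noise floor: N = −174 + 10 log₁₀(B) + NF
10 log₁₀(1.81×10⁷) = 72.58 dB
N = −174 + 72.58 + 9.94 = −91.48 dBm
SNR = P_sig − N = −81.4 − (−91.48) = 10.08 dB → 10.1 dB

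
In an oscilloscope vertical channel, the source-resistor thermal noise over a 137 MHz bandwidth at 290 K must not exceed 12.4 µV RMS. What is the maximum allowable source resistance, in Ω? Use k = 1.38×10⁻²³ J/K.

70.1 Ω

Johnson–Nyquist: V_n = √(4kTRB) ⇒ R = V_n² / (4kTB)
4kTB = 4 × 1.38×10⁻²³ × 290 × 1.37×10⁸ = 2.19×10⁻¹²
R = (1.24×10⁻⁵)² / 2.19×10⁻¹² = 7.01×10¹ Ω = 70.1 Ω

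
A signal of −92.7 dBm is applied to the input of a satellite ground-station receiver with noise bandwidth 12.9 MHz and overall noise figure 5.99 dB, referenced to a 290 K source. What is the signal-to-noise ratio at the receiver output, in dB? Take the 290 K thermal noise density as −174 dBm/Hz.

Noise floor: N = −174 + 10 log₁₀(B) + NF
10 log₁₀(1.29×10⁷) = 71.11 dB
N = −174 + 71.11 + 5.99 = −96.90 dBm
SNR = P_sig − N = −92.7 − (−96.90) = 4.20 dB → 4.2 dB

4.2 dB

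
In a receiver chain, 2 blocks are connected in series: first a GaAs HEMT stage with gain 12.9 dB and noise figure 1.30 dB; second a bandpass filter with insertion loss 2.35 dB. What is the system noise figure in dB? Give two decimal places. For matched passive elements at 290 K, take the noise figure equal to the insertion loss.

Convert to linear (a loss of L dB is a gain of −L dB): F_i = 10^(NF_i/10), G_i = 10^(G_i,dB/10)
  Stage 1: F_1 = 10^(1.30/10) = 1.349, G_1 = 10^(12.9/10) = 19.50
  Stage 2: F_2 = 10^(2.35/10) = 1.718, G_2 = 10^(−2.35/10) = 0.5821
Friis cascade:
  F = 1.349 + (1.718 − 1)/19.50 = 1.386
NF = 10 log₁₀(1.386) = 1.42 dB

1.42 dB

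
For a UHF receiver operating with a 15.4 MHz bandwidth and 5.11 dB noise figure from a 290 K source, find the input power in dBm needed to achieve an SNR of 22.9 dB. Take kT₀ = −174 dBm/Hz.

Sensitivity = −174 + 10 log₁₀(B) + NF + SNR_min
= −174 + 71.88 + 5.11 + 22.9
= −74.11 dBm → −74.1 dBm

−74.1 dBm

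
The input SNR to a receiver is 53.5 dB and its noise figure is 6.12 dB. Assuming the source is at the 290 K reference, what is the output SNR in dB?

By definition F = SNR_in/SNR_out, so in dB: SNR_out = SNR_in − NF
SNR_out = 53.5 − 6.12 = 47.38 dB

47.38 dB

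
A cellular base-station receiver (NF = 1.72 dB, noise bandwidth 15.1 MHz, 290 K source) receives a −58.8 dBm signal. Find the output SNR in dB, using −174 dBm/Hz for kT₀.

41.7 dB

Noise floor: N = −174 + 10 log₁₀(B) + NF
10 log₁₀(1.51×10⁷) = 71.79 dB
N = −174 + 71.79 + 1.72 = −100.49 dBm
SNR = P_sig − N = −58.8 − (−100.49) = 41.69 dB → 41.7 dB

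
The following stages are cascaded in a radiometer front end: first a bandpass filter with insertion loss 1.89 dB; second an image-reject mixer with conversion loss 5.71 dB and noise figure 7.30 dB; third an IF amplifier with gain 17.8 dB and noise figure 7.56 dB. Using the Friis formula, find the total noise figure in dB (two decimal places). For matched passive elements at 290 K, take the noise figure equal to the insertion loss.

Convert to linear (a loss of L dB is a gain of −L dB): F_i = 10^(NF_i/10), G_i = 10^(G_i,dB/10)
  Stage 1: F_1 = 10^(1.89/10) = 1.545, G_1 = 10^(−1.89/10) = 0.6471
  Stage 2: F_2 = 10^(7.30/10) = 5.370, G_2 = 10^(−5.71/10) = 0.2685
  Stage 3: F_3 = 10^(7.56/10) = 5.702, G_3 = 10^(17.8/10) = 60.26
Friis cascade:
  F = 1.545 + (5.370 − 1)/0.6471 + (5.702 − 1)/0.1738 = 35.35
NF = 10 log₁₀(35.35) = 15.48 dB

15.48 dB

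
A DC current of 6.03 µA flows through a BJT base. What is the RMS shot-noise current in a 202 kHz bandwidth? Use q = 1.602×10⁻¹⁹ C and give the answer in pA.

625 pA

I_n = √(2qI·B)
2qI·B = 2 × 1.602×10⁻¹⁹ × 6.03×10⁻⁶ × 2.02×10⁵ = 3.90×10⁻¹⁹ A²
I_n = √(3.90×10⁻¹⁹) = 6.25×10⁻¹⁰ A = 625 pA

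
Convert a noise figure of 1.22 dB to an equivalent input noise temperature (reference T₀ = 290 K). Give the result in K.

94.1 K

F = 10^(1.22/10) = 1.32434
T_e = (F − 1)·T₀ = (1.32434 − 1) × 290 = 94.1 K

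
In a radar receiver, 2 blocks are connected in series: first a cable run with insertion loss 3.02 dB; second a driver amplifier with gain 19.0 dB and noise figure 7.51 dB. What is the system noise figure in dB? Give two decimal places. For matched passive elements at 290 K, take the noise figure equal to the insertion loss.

10.53 dB

Convert to linear (a loss of L dB is a gain of −L dB): F_i = 10^(NF_i/10), G_i = 10^(G_i,dB/10)
  Stage 1: F_1 = 10^(3.02/10) = 2.004, G_1 = 10^(−3.02/10) = 0.4989
  Stage 2: F_2 = 10^(7.51/10) = 5.636, G_2 = 10^(19.0/10) = 79.43
Friis cascade:
  F = 2.004 + (5.636 − 1)/0.4989 = 11.30
NF = 10 log₁₀(11.30) = 10.53 dB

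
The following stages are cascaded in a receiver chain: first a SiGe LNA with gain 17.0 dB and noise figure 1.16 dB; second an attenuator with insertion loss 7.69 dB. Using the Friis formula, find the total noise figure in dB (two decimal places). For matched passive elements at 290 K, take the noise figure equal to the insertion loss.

Convert to linear (a loss of L dB is a gain of −L dB): F_i = 10^(NF_i/10), G_i = 10^(G_i,dB/10)
  Stage 1: F_1 = 10^(1.16/10) = 1.306, G_1 = 10^(17.0/10) = 50.12
  Stage 2: F_2 = 10^(7.69/10) = 5.875, G_2 = 10^(−7.69/10) = 0.1702
Friis cascade:
  F = 1.306 + (5.875 − 1)/50.12 = 1.403
NF = 10 log₁₀(1.403) = 1.47 dB

1.47 dB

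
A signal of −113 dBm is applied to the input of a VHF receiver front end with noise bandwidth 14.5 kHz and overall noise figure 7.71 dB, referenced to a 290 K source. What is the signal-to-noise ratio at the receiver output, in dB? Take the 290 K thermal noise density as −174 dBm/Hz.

Noise floor: N = −174 + 10 log₁₀(B) + NF
10 log₁₀(1.45×10⁴) = 41.61 dB
N = −174 + 41.61 + 7.71 = −124.68 dBm
SNR = P_sig − N = −113 − (−124.68) = 11.68 dB → 11.7 dB

11.7 dB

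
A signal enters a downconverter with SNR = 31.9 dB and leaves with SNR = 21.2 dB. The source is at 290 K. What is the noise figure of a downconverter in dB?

10.7 dB

NF (dB) = SNR_in(dB) − SNR_out(dB) when the source is at T₀
NF = 31.9 − 21.2 = 10.7 dB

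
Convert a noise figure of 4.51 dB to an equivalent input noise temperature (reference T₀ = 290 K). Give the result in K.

F = 10^(4.51/10) = 2.82488
T_e = (F − 1)·T₀ = (2.82488 − 1) × 290 = 529 K

529 K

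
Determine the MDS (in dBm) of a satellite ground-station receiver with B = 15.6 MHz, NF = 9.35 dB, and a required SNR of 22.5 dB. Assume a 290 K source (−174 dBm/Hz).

−70.2 dBm

Sensitivity = −174 + 10 log₁₀(B) + NF + SNR_min
= −174 + 71.93 + 9.35 + 22.5
= −70.22 dBm → −70.2 dBm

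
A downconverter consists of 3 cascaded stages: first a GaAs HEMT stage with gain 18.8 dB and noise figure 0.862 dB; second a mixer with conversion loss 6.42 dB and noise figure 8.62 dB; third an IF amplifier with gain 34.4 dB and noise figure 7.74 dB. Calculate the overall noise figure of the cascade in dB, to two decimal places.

2.01 dB

Convert to linear (a loss of L dB is a gain of −L dB): F_i = 10^(NF_i/10), G_i = 10^(G_i,dB/10)
  Stage 1: F_1 = 10^(0.862/10) = 1.220, G_1 = 10^(18.8/10) = 75.86
  Stage 2: F_2 = 10^(8.62/10) = 7.278, G_2 = 10^(−6.42/10) = 0.2280
  Stage 3: F_3 = 10^(7.74/10) = 5.943, G_3 = 10^(34.4/10) = 2754
Friis cascade:
  F = 1.220 + (7.278 − 1)/75.86 + (5.943 − 1)/17.30 = 1.588
NF = 10 log₁₀(1.588) = 2.01 dB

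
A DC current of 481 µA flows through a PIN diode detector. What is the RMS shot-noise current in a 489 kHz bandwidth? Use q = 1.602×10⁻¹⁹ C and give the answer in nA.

I_n = √(2qI·B)
2qI·B = 2 × 1.602×10⁻¹⁹ × 4.81×10⁻⁴ × 4.89×10⁵ = 7.54×10⁻¹⁷ A²
I_n = √(7.54×10⁻¹⁷) = 8.68×10⁻⁹ A = 8.68 nA

8.68 nA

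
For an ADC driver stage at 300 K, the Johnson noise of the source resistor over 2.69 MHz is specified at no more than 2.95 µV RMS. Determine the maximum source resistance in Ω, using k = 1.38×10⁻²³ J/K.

Johnson–Nyquist: V_n = √(4kTRB) ⇒ R = V_n² / (4kTB)
4kTB = 4 × 1.38×10⁻²³ × 300 × 2.69×10⁶ = 4.45×10⁻¹⁴
R = (2.95×10⁻⁶)² / 4.45×10⁻¹⁴ = 1.95×10² Ω = 195 Ω

195 Ω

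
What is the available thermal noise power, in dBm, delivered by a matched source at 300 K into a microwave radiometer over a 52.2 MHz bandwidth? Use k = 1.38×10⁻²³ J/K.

−96.7 dBm

P_n = kTB = 1.38×10⁻²³ × 300 × 5.22×10⁷ = 2.16×10⁻¹³ W
In dBm: 10 log₁₀(2.16×10⁻¹³ / 10⁻³) = −96.7 dBm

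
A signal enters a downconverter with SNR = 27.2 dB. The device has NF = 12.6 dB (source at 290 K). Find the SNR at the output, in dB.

14.6 dB

By definition F = SNR_in/SNR_out, so in dB: SNR_out = SNR_in − NF
SNR_out = 27.2 − 12.6 = 14.6 dB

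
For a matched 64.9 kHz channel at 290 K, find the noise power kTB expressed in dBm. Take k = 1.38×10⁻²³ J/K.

P_n = kTB = 1.38×10⁻²³ × 290 × 6.49×10⁴ = 2.60×10⁻¹⁶ W
In dBm: 10 log₁₀(2.60×10⁻¹⁶ / 10⁻³) = −125.9 dBm

−125.9 dBm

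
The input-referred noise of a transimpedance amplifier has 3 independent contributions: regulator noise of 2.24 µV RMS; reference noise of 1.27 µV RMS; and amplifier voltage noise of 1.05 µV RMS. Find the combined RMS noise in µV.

2.78 µV

Uncorrelated sources add in power (mean-square): V_tot = √(ΣV_i²)
V_tot = √[(2.24×10⁻⁶)² + (1.27×10⁻⁶)² + (1.05×10⁻⁶)²] = 2.78×10⁻⁶ V = 2.78 µV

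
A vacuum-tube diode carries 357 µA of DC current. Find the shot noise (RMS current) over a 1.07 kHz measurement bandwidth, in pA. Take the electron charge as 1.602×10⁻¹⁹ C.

350 pA

I_n = √(2qI·B)
2qI·B = 2 × 1.602×10⁻¹⁹ × 3.57×10⁻⁴ × 1.07×10³ = 1.22×10⁻¹⁹ A²
I_n = √(1.22×10⁻¹⁹) = 3.50×10⁻¹⁰ A = 350 pA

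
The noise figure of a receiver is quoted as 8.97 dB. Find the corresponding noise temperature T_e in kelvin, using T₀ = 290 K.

F = 10^(8.97/10) = 7.8886
T_e = (F − 1)·T₀ = (7.8886 − 1) × 290 = 1998 K

1998 K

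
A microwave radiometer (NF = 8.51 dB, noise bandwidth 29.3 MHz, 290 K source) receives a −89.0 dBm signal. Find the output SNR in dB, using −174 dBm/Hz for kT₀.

Noise floor: N = −174 + 10 log₁₀(B) + NF
10 log₁₀(2.93×10⁷) = 74.67 dB
N = −174 + 74.67 + 8.51 = −90.82 dBm
SNR = P_sig − N = −89.0 − (−90.82) = 1.82 dB → 1.8 dB

1.8 dB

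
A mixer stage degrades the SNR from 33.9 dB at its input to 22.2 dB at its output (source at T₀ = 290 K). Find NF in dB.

NF (dB) = SNR_in(dB) − SNR_out(dB) when the source is at T₀
NF = 33.9 − 22.2 = 11.7 dB

11.7 dB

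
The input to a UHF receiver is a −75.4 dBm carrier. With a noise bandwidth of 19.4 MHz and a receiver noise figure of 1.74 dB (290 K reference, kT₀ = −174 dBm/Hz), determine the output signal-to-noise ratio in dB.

24.0 dB

Noise floor: N = −174 + 10 log₁₀(B) + NF
10 log₁₀(1.94×10⁷) = 72.88 dB
N = −174 + 72.88 + 1.74 = −99.38 dBm
SNR = P_sig − N = −75.4 − (−99.38) = 23.98 dB → 24.0 dB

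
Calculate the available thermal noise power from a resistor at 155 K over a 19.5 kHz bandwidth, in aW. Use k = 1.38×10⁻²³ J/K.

41.7 aW

P_n = kTB = 1.38×10⁻²³ × 155 × 1.95×10⁴ = 4.17×10⁻¹⁷ W = 41.7 aW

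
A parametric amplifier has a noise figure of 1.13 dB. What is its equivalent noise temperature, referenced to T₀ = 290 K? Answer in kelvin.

86.2 K

F = 10^(1.13/10) = 1.29718
T_e = (F − 1)·T₀ = (1.29718 − 1) × 290 = 86.2 K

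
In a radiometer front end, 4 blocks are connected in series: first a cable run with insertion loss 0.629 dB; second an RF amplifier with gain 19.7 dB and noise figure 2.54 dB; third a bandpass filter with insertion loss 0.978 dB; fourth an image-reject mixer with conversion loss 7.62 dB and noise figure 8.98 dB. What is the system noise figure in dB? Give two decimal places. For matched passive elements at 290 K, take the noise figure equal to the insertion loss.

Convert to linear (a loss of L dB is a gain of −L dB): F_i = 10^(NF_i/10), G_i = 10^(G_i,dB/10)
  Stage 1: F_1 = 10^(0.629/10) = 1.156, G_1 = 10^(−0.629/10) = 0.8652
  Stage 2: F_2 = 10^(2.54/10) = 1.795, G_2 = 10^(19.7/10) = 93.33
  Stage 3: F_3 = 10^(0.978/10) = 1.253, G_3 = 10^(−0.978/10) = 0.7984
  Stage 4: F_4 = 10^(8.98/10) = 7.907, G_4 = 10^(−7.62/10) = 0.1730
Friis cascade:
  F = 1.156 + (1.795 − 1)/0.8652 + (1.253 − 1)/80.74 + (7.907 − 1)/64.46 = 2.185
NF = 10 log₁₀(2.185) = 3.39 dB

3.39 dB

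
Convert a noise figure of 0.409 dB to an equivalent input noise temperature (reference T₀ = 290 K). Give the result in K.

28.6 K

F = 10^(0.409/10) = 1.09875
T_e = (F − 1)·T₀ = (1.09875 − 1) × 290 = 28.6 K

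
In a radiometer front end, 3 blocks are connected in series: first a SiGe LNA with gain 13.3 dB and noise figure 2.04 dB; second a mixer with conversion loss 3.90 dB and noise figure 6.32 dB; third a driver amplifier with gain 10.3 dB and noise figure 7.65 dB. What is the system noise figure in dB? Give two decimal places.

Convert to linear (a loss of L dB is a gain of −L dB): F_i = 10^(NF_i/10), G_i = 10^(G_i,dB/10)
  Stage 1: F_1 = 10^(2.04/10) = 1.600, G_1 = 10^(13.3/10) = 21.38
  Stage 2: F_2 = 10^(6.32/10) = 4.285, G_2 = 10^(−3.90/10) = 0.4074
  Stage 3: F_3 = 10^(7.65/10) = 5.821, G_3 = 10^(10.3/10) = 10.72
Friis cascade:
  F = 1.600 + (4.285 − 1)/21.38 + (5.821 − 1)/8.710 = 2.307
NF = 10 log₁₀(2.307) = 3.63 dB

3.63 dB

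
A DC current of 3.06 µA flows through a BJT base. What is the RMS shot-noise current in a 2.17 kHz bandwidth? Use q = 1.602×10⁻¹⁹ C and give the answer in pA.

46.1 pA

I_n = √(2qI·B)
2qI·B = 2 × 1.602×10⁻¹⁹ × 3.06×10⁻⁶ × 2.17×10³ = 2.13×10⁻²¹ A²
I_n = √(2.13×10⁻²¹) = 4.61×10⁻¹¹ A = 46.1 pA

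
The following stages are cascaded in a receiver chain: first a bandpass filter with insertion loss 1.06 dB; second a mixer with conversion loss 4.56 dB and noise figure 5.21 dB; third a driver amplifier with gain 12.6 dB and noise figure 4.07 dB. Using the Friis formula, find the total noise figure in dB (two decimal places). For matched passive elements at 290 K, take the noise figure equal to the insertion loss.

9.96 dB

Convert to linear (a loss of L dB is a gain of −L dB): F_i = 10^(NF_i/10), G_i = 10^(G_i,dB/10)
  Stage 1: F_1 = 10^(1.06/10) = 1.276, G_1 = 10^(−1.06/10) = 0.7834
  Stage 2: F_2 = 10^(5.21/10) = 3.319, G_2 = 10^(−4.56/10) = 0.3499
  Stage 3: F_3 = 10^(4.07/10) = 2.553, G_3 = 10^(12.6/10) = 18.20
Friis cascade:
  F = 1.276 + (3.319 − 1)/0.7834 + (2.553 − 1)/0.2742 = 9.900
NF = 10 log₁₀(9.900) = 9.96 dB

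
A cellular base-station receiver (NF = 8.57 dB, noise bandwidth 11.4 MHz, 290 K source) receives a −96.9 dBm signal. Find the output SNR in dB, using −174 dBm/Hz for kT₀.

−2.0 dB

Noise floor: N = −174 + 10 log₁₀(B) + NF
10 log₁₀(1.14×10⁷) = 70.57 dB
N = −174 + 70.57 + 8.57 = −94.86 dBm
SNR = P_sig − N = −96.9 − (−94.86) = −2.04 dB → −2.0 dB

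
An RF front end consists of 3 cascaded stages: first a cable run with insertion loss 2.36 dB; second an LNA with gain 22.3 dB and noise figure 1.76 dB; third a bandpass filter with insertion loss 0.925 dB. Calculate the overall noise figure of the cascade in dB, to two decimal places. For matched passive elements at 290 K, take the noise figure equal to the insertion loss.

4.12 dB

Convert to linear (a loss of L dB is a gain of −L dB): F_i = 10^(NF_i/10), G_i = 10^(G_i,dB/10)
  Stage 1: F_1 = 10^(2.36/10) = 1.722, G_1 = 10^(−2.36/10) = 0.5808
  Stage 2: F_2 = 10^(1.76/10) = 1.500, G_2 = 10^(22.3/10) = 169.8
  Stage 3: F_3 = 10^(0.925/10) = 1.237, G_3 = 10^(−0.925/10) = 0.8082
Friis cascade:
  F = 1.722 + (1.500 − 1)/0.5808 + (1.237 − 1)/98.63 = 2.585
NF = 10 log₁₀(2.585) = 4.12 dB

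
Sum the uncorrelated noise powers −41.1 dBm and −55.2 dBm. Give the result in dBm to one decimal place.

−40.9 dBm

Convert to linear, add, convert back:
P₁ = 7.76×10⁻⁸ W, P₂ = 3.02×10⁻⁹ W
P_tot = 8.06×10⁻⁸ W → 10 log₁₀(P_tot / 10⁻³) = −40.9 dBm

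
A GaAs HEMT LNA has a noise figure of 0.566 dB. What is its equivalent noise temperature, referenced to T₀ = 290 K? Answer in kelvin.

40.4 K

F = 10^(0.566/10) = 1.1392
T_e = (F − 1)·T₀ = (1.1392 − 1) × 290 = 40.4 K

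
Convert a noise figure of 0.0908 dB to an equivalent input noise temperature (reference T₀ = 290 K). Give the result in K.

F = 10^(0.0908/10) = 1.02113
T_e = (F − 1)·T₀ = (1.02113 − 1) × 290 = 6.13 K

6.13 K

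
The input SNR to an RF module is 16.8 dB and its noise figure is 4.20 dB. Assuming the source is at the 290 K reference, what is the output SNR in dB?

12.60 dB

By definition F = SNR_in/SNR_out, so in dB: SNR_out = SNR_in − NF
SNR_out = 16.8 − 4.20 = 12.60 dB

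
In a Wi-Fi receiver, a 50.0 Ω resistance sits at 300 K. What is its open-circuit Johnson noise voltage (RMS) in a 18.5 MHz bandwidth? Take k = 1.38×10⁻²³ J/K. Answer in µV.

3.91 µV

V_n = √(4kTRB)
4kTRB = 4 × 1.38×10⁻²³ × 300 × 5.00×10¹ × 1.85×10⁷ = 1.53×10⁻¹¹ V²
V_n = √(1.53×10⁻¹¹) = 3.91×10⁻⁶ V = 3.91 µV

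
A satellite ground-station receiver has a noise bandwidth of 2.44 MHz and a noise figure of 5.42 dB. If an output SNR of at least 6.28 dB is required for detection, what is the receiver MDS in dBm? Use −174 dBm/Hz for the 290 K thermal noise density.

Sensitivity = −174 + 10 log₁₀(B) + NF + SNR_min
= −174 + 63.87 + 5.42 + 6.28
= −98.43 dBm → −98.4 dBm

−98.4 dBm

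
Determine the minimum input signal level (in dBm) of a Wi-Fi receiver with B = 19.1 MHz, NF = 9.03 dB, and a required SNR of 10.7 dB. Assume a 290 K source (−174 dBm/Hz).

−81.5 dBm

Sensitivity = −174 + 10 log₁₀(B) + NF + SNR_min
= −174 + 72.81 + 9.03 + 10.7
= −81.46 dBm → −81.5 dBm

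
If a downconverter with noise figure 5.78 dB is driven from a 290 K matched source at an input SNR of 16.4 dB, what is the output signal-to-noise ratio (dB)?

10.62 dB

By definition F = SNR_in/SNR_out, so in dB: SNR_out = SNR_in − NF
SNR_out = 16.4 − 5.78 = 10.62 dB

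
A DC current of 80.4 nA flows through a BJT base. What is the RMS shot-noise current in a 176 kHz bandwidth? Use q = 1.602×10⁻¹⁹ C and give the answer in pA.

I_n = √(2qI·B)
2qI·B = 2 × 1.602×10⁻¹⁹ × 8.04×10⁻⁸ × 1.76×10⁵ = 4.53×10⁻²¹ A²
I_n = √(4.53×10⁻²¹) = 6.73×10⁻¹¹ A = 67.3 pA

67.3 pA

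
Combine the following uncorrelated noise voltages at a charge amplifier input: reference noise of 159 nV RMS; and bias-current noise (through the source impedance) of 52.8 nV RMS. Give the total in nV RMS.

168 nV

Uncorrelated sources add in power (mean-square): V_tot = √(ΣV_i²)
V_tot = √[(1.59×10⁻⁷)² + (5.28×10⁻⁸)²] = 1.68×10⁻⁷ V = 168 nV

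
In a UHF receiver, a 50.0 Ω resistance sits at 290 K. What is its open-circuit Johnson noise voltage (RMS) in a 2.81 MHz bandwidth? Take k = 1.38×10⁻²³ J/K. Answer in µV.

V_n = √(4kTRB)
4kTRB = 4 × 1.38×10⁻²³ × 290 × 5.00×10¹ × 2.81×10⁶ = 2.25×10⁻¹² V²
V_n = √(2.25×10⁻¹²) = 1.50×10⁻⁶ V = 1.50 µV

1.50 µV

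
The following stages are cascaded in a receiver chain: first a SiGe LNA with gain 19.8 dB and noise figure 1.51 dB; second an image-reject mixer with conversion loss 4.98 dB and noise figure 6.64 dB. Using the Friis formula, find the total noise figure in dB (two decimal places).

Convert to linear (a loss of L dB is a gain of −L dB): F_i = 10^(NF_i/10), G_i = 10^(G_i,dB/10)
  Stage 1: F_1 = 10^(1.51/10) = 1.416, G_1 = 10^(19.8/10) = 95.50
  Stage 2: F_2 = 10^(6.64/10) = 4.613, G_2 = 10^(−4.98/10) = 0.3177
Friis cascade:
  F = 1.416 + (4.613 − 1)/95.50 = 1.454
NF = 10 log₁₀(1.454) = 1.62 dB

1.62 dB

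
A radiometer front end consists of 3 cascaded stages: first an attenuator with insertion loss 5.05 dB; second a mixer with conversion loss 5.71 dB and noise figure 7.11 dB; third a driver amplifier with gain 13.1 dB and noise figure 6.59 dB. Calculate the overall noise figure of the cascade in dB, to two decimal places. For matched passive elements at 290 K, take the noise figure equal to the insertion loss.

Convert to linear (a loss of L dB is a gain of −L dB): F_i = 10^(NF_i/10), G_i = 10^(G_i,dB/10)
  Stage 1: F_1 = 10^(5.05/10) = 3.199, G_1 = 10^(−5.05/10) = 0.3126
  Stage 2: F_2 = 10^(7.11/10) = 5.140, G_2 = 10^(−5.71/10) = 0.2685
  Stage 3: F_3 = 10^(6.59/10) = 4.560, G_3 = 10^(13.1/10) = 20.42
Friis cascade:
  F = 3.199 + (5.140 − 1)/0.3126 + (4.560 − 1)/0.08395 = 58.86
NF = 10 log₁₀(58.86) = 17.70 dB

17.70 dB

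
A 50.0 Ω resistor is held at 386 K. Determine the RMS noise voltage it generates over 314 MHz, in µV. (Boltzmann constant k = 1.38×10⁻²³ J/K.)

18.3 µV

V_n = √(4kTRB)
4kTRB = 4 × 1.38×10⁻²³ × 386 × 5.00×10¹ × 3.14×10⁸ = 3.35×10⁻¹⁰ V²
V_n = √(3.35×10⁻¹⁰) = 1.83×10⁻⁵ V = 18.3 µV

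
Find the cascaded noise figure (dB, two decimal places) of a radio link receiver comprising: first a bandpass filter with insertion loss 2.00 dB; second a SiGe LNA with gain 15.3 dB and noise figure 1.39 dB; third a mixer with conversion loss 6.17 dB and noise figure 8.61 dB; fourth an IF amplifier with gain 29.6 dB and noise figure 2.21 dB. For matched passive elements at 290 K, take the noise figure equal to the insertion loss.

Convert to linear (a loss of L dB is a gain of −L dB): F_i = 10^(NF_i/10), G_i = 10^(G_i,dB/10)
  Stage 1: F_1 = 10^(2.00/10) = 1.585, G_1 = 10^(−2.00/10) = 0.6310
  Stage 2: F_2 = 10^(1.39/10) = 1.377, G_2 = 10^(15.3/10) = 33.88
  Stage 3: F_3 = 10^(8.61/10) = 7.261, G_3 = 10^(−6.17/10) = 0.2415
  Stage 4: F_4 = 10^(2.21/10) = 1.663, G_4 = 10^(29.6/10) = 912.0
Friis cascade:
  F = 1.585 + (1.377 − 1)/0.6310 + (7.261 − 1)/21.38 + (1.663 − 1)/5.164 = 2.604
NF = 10 log₁₀(2.604) = 4.16 dB

4.16 dB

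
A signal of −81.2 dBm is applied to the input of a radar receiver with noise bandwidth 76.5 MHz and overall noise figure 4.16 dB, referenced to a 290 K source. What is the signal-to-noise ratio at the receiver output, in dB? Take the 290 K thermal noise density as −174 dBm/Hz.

Noise floor: N = −174 + 10 log₁₀(B) + NF
10 log₁₀(7.65×10⁷) = 78.84 dB
N = −174 + 78.84 + 4.16 = −91.00 dBm
SNR = P_sig − N = −81.2 − (−91.00) = 9.80 dB → 9.8 dB

9.8 dB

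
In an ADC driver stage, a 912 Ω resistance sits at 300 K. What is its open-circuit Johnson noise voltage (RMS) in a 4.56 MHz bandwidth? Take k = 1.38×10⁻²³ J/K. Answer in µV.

8.30 µV

V_n = √(4kTRB)
4kTRB = 4 × 1.38×10⁻²³ × 300 × 9.12×10² × 4.56×10⁶ = 6.89×10⁻¹¹ V²
V_n = √(6.89×10⁻¹¹) = 8.30×10⁻⁶ V = 8.30 µV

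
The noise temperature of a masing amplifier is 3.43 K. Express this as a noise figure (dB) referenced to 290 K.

F = 1 + T_e/T₀ = 1 + 3.43/290 = 1.01183
NF = 10 log₁₀(1.01183) = 0.051 dB

0.051 dB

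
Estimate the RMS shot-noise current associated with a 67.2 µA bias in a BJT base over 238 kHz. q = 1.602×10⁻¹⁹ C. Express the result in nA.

2.26 nA

I_n = √(2qI·B)
2qI·B = 2 × 1.602×10⁻¹⁹ × 6.72×10⁻⁵ × 2.38×10⁵ = 5.12×10⁻¹⁸ A²
I_n = √(5.12×10⁻¹⁸) = 2.26×10⁻⁹ A = 2.26 nA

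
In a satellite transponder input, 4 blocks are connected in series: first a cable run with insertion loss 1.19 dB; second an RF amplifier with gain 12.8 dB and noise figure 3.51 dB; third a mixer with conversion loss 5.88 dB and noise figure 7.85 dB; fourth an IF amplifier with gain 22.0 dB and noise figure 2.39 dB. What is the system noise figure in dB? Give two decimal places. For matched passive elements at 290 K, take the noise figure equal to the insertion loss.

5.44 dB

Convert to linear (a loss of L dB is a gain of −L dB): F_i = 10^(NF_i/10), G_i = 10^(G_i,dB/10)
  Stage 1: F_1 = 10^(1.19/10) = 1.315, G_1 = 10^(−1.19/10) = 0.7603
  Stage 2: F_2 = 10^(3.51/10) = 2.244, G_2 = 10^(12.8/10) = 19.05
  Stage 3: F_3 = 10^(7.85/10) = 6.095, G_3 = 10^(−5.88/10) = 0.2582
  Stage 4: F_4 = 10^(2.39/10) = 1.734, G_4 = 10^(22.0/10) = 158.5
Friis cascade:
  F = 1.315 + (2.244 − 1)/0.7603 + (6.095 − 1)/14.49 + (1.734 − 1)/3.741 = 3.499
NF = 10 log₁₀(3.499) = 5.44 dB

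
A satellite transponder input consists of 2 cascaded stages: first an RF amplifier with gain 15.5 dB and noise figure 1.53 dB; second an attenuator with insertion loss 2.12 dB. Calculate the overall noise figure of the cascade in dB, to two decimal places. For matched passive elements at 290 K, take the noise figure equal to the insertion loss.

Convert to linear (a loss of L dB is a gain of −L dB): F_i = 10^(NF_i/10), G_i = 10^(G_i,dB/10)
  Stage 1: F_1 = 10^(1.53/10) = 1.422, G_1 = 10^(15.5/10) = 35.48
  Stage 2: F_2 = 10^(2.12/10) = 1.629, G_2 = 10^(−2.12/10) = 0.6138
Friis cascade:
  F = 1.422 + (1.629 − 1)/35.48 = 1.440
NF = 10 log₁₀(1.440) = 1.58 dB

1.58 dB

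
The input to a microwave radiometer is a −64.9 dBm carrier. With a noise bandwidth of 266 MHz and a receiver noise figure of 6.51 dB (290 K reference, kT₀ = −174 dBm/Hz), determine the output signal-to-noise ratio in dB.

18.3 dB

Noise floor: N = −174 + 10 log₁₀(B) + NF
10 log₁₀(2.66×10⁸) = 84.25 dB
N = −174 + 84.25 + 6.51 = −83.24 dBm
SNR = P_sig − N = −64.9 − (−83.24) = 18.34 dB → 18.3 dB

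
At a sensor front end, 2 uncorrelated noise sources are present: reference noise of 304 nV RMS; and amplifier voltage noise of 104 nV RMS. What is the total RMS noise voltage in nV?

Uncorrelated sources add in power (mean-square): V_tot = √(ΣV_i²)
V_tot = √[(3.04×10⁻⁷)² + (1.04×10⁻⁷)²] = 3.21×10⁻⁷ V = 321 nV

321 nV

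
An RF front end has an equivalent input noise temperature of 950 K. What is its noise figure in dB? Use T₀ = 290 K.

F = 1 + T_e/T₀ = 1 + 950/290 = 4.27586
NF = 10 log₁₀(4.27586) = 6.31 dB

6.31 dB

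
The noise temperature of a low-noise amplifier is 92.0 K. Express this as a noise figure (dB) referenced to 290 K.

F = 1 + T_e/T₀ = 1 + 92.0/290 = 1.31724
NF = 10 log₁₀(1.31724) = 1.20 dB

1.20 dB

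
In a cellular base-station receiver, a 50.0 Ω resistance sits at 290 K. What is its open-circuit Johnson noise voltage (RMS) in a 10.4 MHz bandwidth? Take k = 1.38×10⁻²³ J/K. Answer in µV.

2.89 µV

V_n = √(4kTRB)
4kTRB = 4 × 1.38×10⁻²³ × 290 × 5.00×10¹ × 1.04×10⁷ = 8.32×10⁻¹² V²
V_n = √(8.32×10⁻¹²) = 2.89×10⁻⁶ V = 2.89 µV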